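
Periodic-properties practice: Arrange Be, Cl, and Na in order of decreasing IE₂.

IE_2 is the cost of taking one more electron from the +1 cation: Be⁺ still has 1 valence electron; Cl⁺ still has 6 valence electrons; Na⁺ is the bare [Ne] core.
Pulling an electron out of a noble-gas core costs far more than removing a remaining valence electron, so Na sits at the high end of IE_2.
Valence configurations: Be⁺ [He]2s¹, Cl⁺ [Ne]3s²3p⁴.
Tabulated IE_2 (kJ/mol): Be 1757, Cl 2298, Na 4562.
Overall IE_2 order: Be < Cl < Na.

Na > Cl > Be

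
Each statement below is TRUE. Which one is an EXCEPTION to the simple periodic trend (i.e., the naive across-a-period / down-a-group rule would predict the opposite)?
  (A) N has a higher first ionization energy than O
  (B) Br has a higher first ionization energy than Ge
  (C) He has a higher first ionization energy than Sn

(A)

The general trend: first ionization energy increases across a period and decreases down a group.
(A) N (period 2, group 15) vs O (period 2, group 16): the stated order contradicts the simple trend.
(B) Br (period 4, group 17) vs Ge (period 4, group 14): the stated order agrees with the simple trend.
(C) He (period 1, group 18) vs Sn (period 5, group 14): the stated order agrees with the simple trend.
The exception is (A): pairing an electron in O's 2p⁴ costs repulsion energy, so O ionizes more easily than half-filled N (2p³).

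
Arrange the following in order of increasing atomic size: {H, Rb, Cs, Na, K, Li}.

H < Li < Na < K < Rb < Cs

H is in period 1, group 1; Li is in period 2, group 1; Na is in period 3, group 1; K is in period 4, group 1; Rb is in period 5, group 1; Cs is in period 6, group 1.
Moving right in a period, electrons are added to the same shell under a stronger nuclear pull, so atoms get smaller; moving down, a new shell is opened and atoms get larger.
All are in group 1, so atomic radius increases down the group.
So from smallest to largest: H < Li < Na < K < Rb < Cs.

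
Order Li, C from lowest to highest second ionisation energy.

IE_2 is the cost of taking one more electron from the +1 cation: Li⁺ is the bare [He] core; C⁺ still has 3 valence electrons.
Breaking into a closed-shell core is much more expensive than removing a leftover valence electron — Li has the largest IE_2 here.
Approximate IE_2 values (kJ/mol): Li 7298, C 2353.
Overall IE_2 order: C < Li.

C < Li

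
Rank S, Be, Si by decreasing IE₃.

IE_3 is the cost of taking one more electron from the +2 cation: S²⁺ still has 4 valence electrons; Be²⁺ is the bare [He] core; Si²⁺ still has 2 valence electrons.
Core electrons are held far more tightly than valence electrons, so Be tops the IE_3 order.
Valence configurations: S²⁺ [Ne]3s²3p², Si²⁺ [Ne]3s².
Tabulated IE_3 (kJ/mol): S 3357, Be 14849, Si 3232.
Putting it together, IE_3: Si < S < Be.

Be > S > Si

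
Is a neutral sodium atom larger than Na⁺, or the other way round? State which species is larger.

Na

Forming Na⁺ removes 1 electron from Na. Fewer electrons for the same nuclear charge means less shielding and a higher Z_eff on the remaining electrons, and for main-group metals the entire outer shell is lost.
A cation is smaller than its parent atom: Na⁺ < Na.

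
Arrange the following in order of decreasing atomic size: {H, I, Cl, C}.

I, Cl, C, H

H is in period 1, group 1; C is in period 2, group 14; Cl is in period 3, group 17; I is in period 5, group 17.
Moving right in a period, electrons are added to the same shell under a stronger nuclear pull, so atoms get smaller; moving down, a new shell is opened and atoms get larger.
These span different periods and groups, so the two trends combine.
C > H: period and group pull opposite ways; the down-group shift dominates (75 vs 32 pm).
Cl > C: period and group pull opposite ways; the down-group shift dominates (99 vs 75 pm).
I > Cl: they share group 17; the group trend gives I the larger value.
Approximate values (pm): H 32, C 75, Cl 99, I 133.
So from largest to smallest: I > Cl > C > H.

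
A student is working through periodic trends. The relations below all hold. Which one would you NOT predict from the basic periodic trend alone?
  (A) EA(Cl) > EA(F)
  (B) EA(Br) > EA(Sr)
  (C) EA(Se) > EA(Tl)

The general trend: electron affinity increases across a period and decreases down a group.
(A) Cl (period 3, group 17) vs F (period 2, group 17): the stated order contradicts the simple trend.
(B) Br (period 4, group 17) vs Sr (period 5, group 2): the stated order agrees with the simple trend.
(C) Se (period 4, group 16) vs Tl (period 6, group 13): the stated order agrees with the simple trend.
The exception is (A): F's small 2p subshell makes the incoming electron feel strong e⁻–e⁻ repulsion, so Cl actually releases more energy on gaining an electron.

(A)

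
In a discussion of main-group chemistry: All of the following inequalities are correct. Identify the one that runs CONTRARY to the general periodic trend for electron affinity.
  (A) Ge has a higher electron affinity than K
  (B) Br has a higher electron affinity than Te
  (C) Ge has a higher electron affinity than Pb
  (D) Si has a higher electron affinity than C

(D)

The general trend: electron affinity increases across a period and decreases down a group.
(A) Ge (period 4, group 14) vs K (period 4, group 1): the stated order agrees with the simple trend.
(B) Br (period 4, group 17) vs Te (period 5, group 16): the stated order agrees with the simple trend.
(C) Ge (period 4, group 14) vs Pb (period 6, group 14): the stated order agrees with the simple trend.
(D) Si (period 3, group 14) vs C (period 2, group 14): the stated order contradicts the simple trend.
The exception is (D): Si's larger, more diffuse 3p orbitals accept an added electron slightly more readily than C's compact 2p.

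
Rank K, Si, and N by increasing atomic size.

N, Si, K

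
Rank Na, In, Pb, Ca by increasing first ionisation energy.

Na < In < Ca < Pb

Na is in period 3, group 1; Ca is in period 4, group 2; In is in period 5, group 13; Pb is in period 6, group 14.
First ionization energy rises across a period (greater Z_eff holds electrons more tightly) and falls down a group (valence electrons are farther from the nucleus).
A diagonal step moves right (one effect) and down (the opposite effect) at once.
In > Na: period and group pull opposite ways; the across-period shift dominates (558 vs 496 kJ/mol).
Ca > In: the two effects oppose for this pair; the down-group effect wins (590 vs 558 kJ/mol).
Pb > Ca: period and group pull opposite ways; the across-period shift dominates (716 vs 590 kJ/mol).
For reference (kJ/mol): Na 496, Ca 590, In 558, Pb 716.
So from lowest to highest: Na < In < Ca < Pb.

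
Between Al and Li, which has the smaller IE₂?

IE_2 is the cost of taking one more electron from the +1 cation: Al⁺ still has 2 valence electrons; Li⁺ is the bare [He] core.
Breaking into a closed-shell core is much more expensive than removing a leftover valence electron — Li has the largest IE_2 here.
Tabulated IE_2 (kJ/mol): Al 1817, Li 7298.
Hence IE_2: Al < Li.

Al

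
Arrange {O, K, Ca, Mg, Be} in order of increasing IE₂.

IE_2 is the cost of taking one more electron from the +1 cation: O⁺ still has 5 valence electrons; K⁺ is the bare [Ar] core; Ca⁺ still has 1 valence electron; Mg⁺ still has 1 valence electron; Be⁺ still has 1 valence electron.
Usually core removal costs more than valence removal, but here the competition is close: a tightly held n=2 valence electron can cost more to remove than an n=3 core electron, so the actual values have to decide it.
Valence configurations: O⁺ [He]2s²2p³, Ca⁺ [Ar]4s¹, Mg⁺ [Ne]3s¹, Be⁺ [He]2s¹.
The numbers (kJ/mol): O 3388, K 3052, Ca 1145, Mg 1451, Be 1757.
Hence IE_2: Ca < Mg < Be < K < O.

Ca < Mg < Be < K < O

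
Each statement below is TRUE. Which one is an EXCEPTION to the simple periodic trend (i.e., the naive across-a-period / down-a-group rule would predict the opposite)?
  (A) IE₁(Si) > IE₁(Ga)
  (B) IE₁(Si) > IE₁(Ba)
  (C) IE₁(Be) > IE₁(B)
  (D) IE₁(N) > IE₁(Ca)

(C)

The general trend: first ionisation energy increases across a period and decreases down a group.
(A) Si (period 3, group 14) vs Ga (period 4, group 13): the stated order agrees with the simple trend.
(B) Si (period 3, group 14) vs Ba (period 6, group 2): the stated order agrees with the simple trend.
(C) Be (period 2, group 2) vs B (period 2, group 13): the stated order contradicts the simple trend.
(D) N (period 2, group 15) vs Ca (period 4, group 2): the stated order agrees with the simple trend.
The exception is (C): removing B's lone 2p electron is easier than breaking Be's filled 2s².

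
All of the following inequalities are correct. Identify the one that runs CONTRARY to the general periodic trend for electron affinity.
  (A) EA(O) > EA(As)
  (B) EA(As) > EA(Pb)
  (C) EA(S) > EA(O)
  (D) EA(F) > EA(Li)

(C)

The general trend: electron affinity increases across a period and decreases down a group.
(A) O (period 2, group 16) vs As (period 4, group 15): the stated order agrees with the simple trend.
(B) As (period 4, group 15) vs Pb (period 6, group 14): the stated order agrees with the simple trend.
(C) S (period 3, group 16) vs O (period 2, group 16): the stated order contradicts the simple trend.
(D) F (period 2, group 17) vs Li (period 2, group 1): the stated order agrees with the simple trend.
The exception is (C): the compact 2p subshell of O repels the added electron more than S's larger 3p does.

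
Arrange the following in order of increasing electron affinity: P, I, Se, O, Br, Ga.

O is in period 2, group 16; P is in period 3, group 15; Ga is in period 4, group 13; Se is in period 4, group 16; Br is in period 4, group 17; I is in period 5, group 17.
Electron affinity generally becomes more exothermic across a period toward the halogens and less exothermic down a group.
Here both period and group differ, so the two effects have to be weighed against each other.
P > Ga: relative to Ga, both the across-period and down-group shifts push P's electron affinity up.
O > P: both effects reinforce here, so O is clearly the higher of the two.
Se > O: this pair runs against the simple trend — see the exception note.
I > Se: period and group pull opposite ways; the across-period shift dominates (295 vs 195 kJ/mol).
Br > I: Br sits above I in group 17, so the down-group effect alone puts Br higher.
Note the exception: Se has a higher electron affinity than O, contrary to the simple trend — O's compact 2p subshell gives strong electron–electron repulsion on the added electron.
Approximate values (kJ/mol): O 141, P 72, Ga 29, Se 195, Br 325, I 295.
So from lowest to highest: Ga < P < O < Se < I < Br.

Ga, P, O, Se, I, Br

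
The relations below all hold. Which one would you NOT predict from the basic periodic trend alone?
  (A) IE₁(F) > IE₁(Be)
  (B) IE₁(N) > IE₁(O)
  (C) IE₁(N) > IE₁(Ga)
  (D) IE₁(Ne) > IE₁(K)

(B)

The general trend: first ionisation energy increases across a period and decreases down a group.
(A) F (period 2, group 17) vs Be (period 2, group 2): the stated order agrees with the simple trend.
(B) N (period 2, group 15) vs O (period 2, group 16): the stated order contradicts the simple trend.
(C) N (period 2, group 15) vs Ga (period 4, group 13): the stated order agrees with the simple trend.
(D) Ne (period 2, group 18) vs K (period 4, group 1): the stated order agrees with the simple trend.
The exception is (B): pairing an electron in O's 2p⁴ costs repulsion energy, so O ionizes more easily than half-filled N (2p³).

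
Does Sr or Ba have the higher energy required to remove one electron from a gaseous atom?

Sr is in period 5, group 2; Ba is in period 6, group 2.
First ionization energy rises across a period (greater Z_eff holds electrons more tightly) and falls down a group (valence electrons are farther from the nucleus).
All are in group 2, so first ionization energy increases up the group.
So Sr has the higher energy required to remove one electron from a gaseous atom (Sr > Ba).

Sr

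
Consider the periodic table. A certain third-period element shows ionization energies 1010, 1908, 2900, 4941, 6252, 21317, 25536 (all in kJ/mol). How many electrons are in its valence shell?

Look for the largest jump between consecutive ionization energies: IE6/IE5 ≈ 3.4, far larger than any earlier ratio.
That jump marks the point where a core electron is being removed. So the atom has 5 valence electrons.

5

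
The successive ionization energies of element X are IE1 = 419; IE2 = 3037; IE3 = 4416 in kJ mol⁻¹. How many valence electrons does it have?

1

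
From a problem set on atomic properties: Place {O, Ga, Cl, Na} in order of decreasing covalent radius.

Moving right in a period, electrons are added to the same shell under a stronger nuclear pull, so atoms get smaller; moving down, a new shell is opened and atoms get larger.
These span different periods and groups, so the two trends combine.
Cl > O: the two effects oppose for this pair; the down-group effect wins (99 vs 63 pm).
Ga > Cl: relative to Cl, both the across-period and down-group shifts push Ga's atomic radius up.
Na > Ga: the two effects oppose for this pair; the across-period effect wins (155 vs 124 pm).
Tabulated atomic radius (pm): O 63, Na 155, Cl 99, Ga 124.
So from largest to smallest: Na > Ga > Cl > O.

Na > Ga > Cl > O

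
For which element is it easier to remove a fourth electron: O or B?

IE_4 is the cost of taking one more electron from the +3 cation: O³⁺ still has 3 valence electrons; B³⁺ is the bare [He] core.
Pulling an electron out of a noble-gas core costs far more than removing a remaining valence electron, so B sits at the high end of IE_4.
The numbers (kJ/mol): O 7469, B 25026.
Overall IE_4 order: O < B.

O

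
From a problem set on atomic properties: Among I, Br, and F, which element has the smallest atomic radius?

F

F is in period 2, group 17; Br is in period 4, group 17; I is in period 5, group 17.
Atomic radius shrinks across a period as nuclear charge pulls the same shell inward, and grows down a group as new shells are added.
All are in group 17, so atomic radius increases down the group.
The smallest atomic radius among these belongs to F.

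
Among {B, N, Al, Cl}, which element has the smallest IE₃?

IE_3 is the cost of taking one more electron from the +2 cation: B²⁺ still has 1 valence electron; N²⁺ still has 3 valence electrons; Al²⁺ still has 1 valence electron; Cl²⁺ still has 5 valence electrons.
All are still removing valence electrons, so compare the +2 ions as you would atoms: IE_3 generally rises across a period (higher Z_eff) and falls down a group (larger shell), subject to the usual subshell exceptions.
Valence configurations: B²⁺ [He]2s¹, N²⁺ [He]2s²2p¹, Al²⁺ [Ne]3s¹, Cl²⁺ [Ne]3s²3p³.
The numbers (kJ/mol): B 3660, N 4578, Al 2745, Cl 3822.
Overall IE_3 order: Al < B < Cl < N.

Al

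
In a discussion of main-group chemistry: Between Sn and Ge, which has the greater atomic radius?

Sn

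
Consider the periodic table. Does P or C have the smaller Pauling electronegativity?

P

C is in period 2, group 14; P is in period 3, group 15.
Electronegativity increases across a period and decreases down a group, tracking effective nuclear charge and atomic size.
These sit on a diagonal, where the across-period and down-group effects partly cancel.
C > P: period and group pull opposite ways; the down-group shift dominates (2.55 vs 2.19).
Approximate values (Pauling): C 2.55, P 2.19.
So P has the smaller Pauling electronegativity (P < C).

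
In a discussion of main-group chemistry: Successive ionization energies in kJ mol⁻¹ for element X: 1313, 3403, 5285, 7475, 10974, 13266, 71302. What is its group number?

Group 16

Look for the largest jump between consecutive ionization energies: IE7/IE6 ≈ 5.4, far larger than any earlier ratio.
That jump marks the point where a core electron is being removed. So the atom has 6 valence electrons.
A main-group element with 6 valence electrons is in group 16.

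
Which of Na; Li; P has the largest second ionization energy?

After 1 electron has been removed, what remains? Na⁺ is the bare [Ne] core; Li⁺ is the bare [He] core; P⁺ still has 4 valence electrons.
Breaking into a closed-shell core is much more expensive than removing a leftover valence electron — Na and Li have the largest IE_2 here.
Approximate IE_2 values (kJ/mol): Na 4562, Li 7298, P 1907.
Hence IE_2: P < Na < Li.

Li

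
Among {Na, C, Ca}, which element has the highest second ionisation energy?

Na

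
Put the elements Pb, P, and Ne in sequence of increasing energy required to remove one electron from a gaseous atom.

Pb < P < Ne

Ne is in period 2, group 18; P is in period 3, group 15; Pb is in period 6, group 14.
First ionization energy rises across a period (greater Z_eff holds electrons more tightly) and falls down a group (valence electrons are farther from the nucleus).
Neither a single period nor a single group — weigh both effects.
P > Pb: both effects reinforce here, so P is clearly the higher of the two.
Ne > P: relative to P, both the across-period and down-group shifts push Ne's first ionization energy up.
Approximate values (kJ/mol): Ne 2081, P 1012, Pb 716.
So from lowest to highest: Pb < P < Ne.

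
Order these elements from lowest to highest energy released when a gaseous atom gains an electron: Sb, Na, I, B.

B, Na, Sb, I

Electron affinity generally becomes more exothermic across a period toward the halogens and less exothermic down a group.
Neither a single period nor a single group — weigh both effects.
Na > B: this pair runs against the simple trend — see the exception note.
Sb > Na: the two effects oppose for this pair; the across-period effect wins (103 vs 53 kJ/mol).
I > Sb: both are in period 5; the period trend gives I the larger value.
Note the exception: Na has a higher electron affinity than B, contrary to the simple trend — B's ns²np¹ configuration gives only a small electron affinity — the sparsely filled np subshell binds an added electron weakly.
For reference (kJ/mol): B 27, Na 53, Sb 103, I 295.
So from lowest to highest: B < Na < Sb < I.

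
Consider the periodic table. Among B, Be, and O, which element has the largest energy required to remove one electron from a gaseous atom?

Be is in period 2, group 2; B is in period 2, group 13; O is in period 2, group 16.
Removing the outermost electron gets harder across a period and easier down a group.
All lie in period 2; the across-period trend (first ionization energy increases left to right) applies, with the exception below.
Note the exception: Be has a higher first ionization energy than B, contrary to the simple trend — removing B's lone 2p electron is easier than breaking Be's filled 2s².
For reference (kJ/mol): Be 900, B 801, O 1314.
The largest energy required to remove one electron from a gaseous atom among these belongs to O.

O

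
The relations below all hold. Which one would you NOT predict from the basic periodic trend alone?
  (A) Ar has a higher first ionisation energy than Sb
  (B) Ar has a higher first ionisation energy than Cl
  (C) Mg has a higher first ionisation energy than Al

The general trend: first ionisation energy increases across a period and decreases down a group.
(A) Ar (period 3, group 18) vs Sb (period 5, group 15): the stated order agrees with the simple trend.
(B) Ar (period 3, group 18) vs Cl (period 3, group 17): the stated order agrees with the simple trend.
(C) Mg (period 3, group 2) vs Al (period 3, group 13): the stated order contradicts the simple trend.
The exception is (C): Al's single 3p electron is easier to remove than one from Mg's filled 3s².

(C)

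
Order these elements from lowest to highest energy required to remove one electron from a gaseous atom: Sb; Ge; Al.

Al < Ge < Sb

Al is in period 3, group 13; Ge is in period 4, group 14; Sb is in period 5, group 15.
IE₁ increases left→right with effective nuclear charge and decreases top→bottom as the valence shell moves farther out.
These sit on a diagonal, where the across-period and down-group effects partly cancel.
Ge > Al: period and group pull opposite ways; the across-period shift dominates (762 vs 578 kJ/mol).
Sb > Ge: the two effects oppose for this pair; the across-period effect wins (831 vs 762 kJ/mol).
For reference (kJ/mol): Al 578, Ge 762, Sb 831.
So from lowest to highest: Al < Ge < Sb.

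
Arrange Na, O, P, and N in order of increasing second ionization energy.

P < N < O < Na

The second ionization energy removes an electron from the +1 ion. For each element: Na⁺ is the bare [Ne] core; O⁺ still has 5 valence electrons; P⁺ still has 4 valence electrons; N⁺ still has 4 valence electrons.
Core electrons are held far more tightly than valence electrons, so Na tops the IE_2 order.
Valence configurations: O⁺ [He]2s²2p³, P⁺ [Ne]3s²3p², N⁺ [He]2s²2p².
The numbers (kJ/mol): Na 4562, O 3388, P 1907, N 2856.
Putting it together, IE_2: P < N < O < Na.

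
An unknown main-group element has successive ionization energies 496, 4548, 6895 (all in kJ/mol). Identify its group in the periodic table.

Group 1

Look for the largest jump between consecutive ionization energies: IE2/IE1 ≈ 9.2, far larger than any earlier ratio.
That jump marks the point where a core electron is being removed. So the atom has 1 valence electron.
A main-group element with 1 valence electron is in group 1.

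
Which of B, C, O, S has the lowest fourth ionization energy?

S

IE_4 is the cost of taking one more electron from the +3 cation: B³⁺ is the bare [He] core; C³⁺ still has 1 valence electron; O³⁺ still has 3 valence electrons; S³⁺ still has 3 valence electrons.
Pulling an electron out of a noble-gas core costs far more than removing a remaining valence electron, so B sits at the high end of IE_4.
Valence configurations: C³⁺ [He]2s¹, O³⁺ [He]2s²2p¹, S³⁺ [Ne]3s²3p¹.
Tabulated IE_4 (kJ/mol): B 25026, C 6223, O 7469, S 4556.
Putting it together, IE_4: S < C < O < B.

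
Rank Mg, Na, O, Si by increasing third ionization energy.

Si < O < Na < Mg

IE_3 is the cost of taking one more electron from the +2 cation: Mg²⁺ is the bare [Ne] core; Na²⁺ is already 1 electron into the core; O²⁺ still has 4 valence electrons; Si²⁺ still has 2 valence electrons.
Core electrons are held far more tightly than valence electrons, so Na and Mg top the IE_3 order.
Valence configurations: O²⁺ [He]2s²2p², Si²⁺ [Ne]3s².
The numbers (kJ/mol): Mg 7733, Na 6910, O 5300, Si 3232.
So the third ionization energies run Si < O < Na < Mg.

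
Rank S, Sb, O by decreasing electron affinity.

O is in period 2, group 16; S is in period 3, group 16; Sb is in period 5, group 15.
Atoms with high Z_eff and room in the valence shell (especially the halogens) have the most exothermic electron affinities.
Here both period and group differ, so the two effects have to be weighed against each other.
O > Sb: relative to Sb, both the across-period and down-group shifts push O's electron affinity up.
S > O: this pair runs against the simple trend — see the exception note.
Note the exception: S has a higher electron affinity than O, contrary to the simple trend — the compact 2p subshell of O repels the added electron more than S's larger 3p does.
Approximate values (kJ/mol): O 141, S 200, Sb 103.
So from highest to lowest: S > O > Sb.

S > O > Sb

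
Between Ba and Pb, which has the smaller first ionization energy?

IE₁ increases left→right with effective nuclear charge and decreases top→bottom as the valence shell moves farther out.
All lie in period 6, so first ionization energy increases left to right.
So Ba has the smaller first ionization energy (Ba < Pb).

Ba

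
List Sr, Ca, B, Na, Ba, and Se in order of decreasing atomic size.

Ba > Sr > Ca > Na > Se > B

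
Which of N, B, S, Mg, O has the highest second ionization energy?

O

IE_2 is the cost of taking one more electron from the +1 cation: N⁺ still has 4 valence electrons; B⁺ still has 2 valence electrons; S⁺ still has 5 valence electrons; Mg⁺ still has 1 valence electron; O⁺ still has 5 valence electrons.
All are still removing valence electrons, so compare the +1 ions as you would atoms: IE_2 generally rises across a period (higher Z_eff) and falls down a group (larger shell), subject to the usual subshell exceptions.
Valence configurations: N⁺ [He]2s²2p², B⁺ [He]2s², S⁺ [Ne]3s²3p³, Mg⁺ [Ne]3s¹, O⁺ [He]2s²2p³.
Tabulated IE_2 (kJ/mol): N 2856, B 2427, S 2252, Mg 1451, O 3388.
Overall IE_2 order: Mg < S < B < N < O.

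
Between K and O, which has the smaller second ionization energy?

K

After 1 electron has been removed, what remains? K⁺ is the bare [Ar] core; O⁺ still has 5 valence electrons.
Usually core removal costs more than valence removal, but here the competition is close: a tightly held n=2 valence electron can cost more to remove than an n=3 core electron, so the actual values have to decide it.
Tabulated IE_2 (kJ/mol): K 3052, O 3388.
So the second ionization energies run K < O.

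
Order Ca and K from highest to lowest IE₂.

K > Ca

After 1 electron has been removed, what remains? Ca⁺ still has 1 valence electron; K⁺ is the bare [Ar] core.
Core electrons are held far more tightly than valence electrons, so K tops the IE_2 order.
The numbers (kJ/mol): Ca 1145, K 3052.
So the second ionization energies run Ca < K.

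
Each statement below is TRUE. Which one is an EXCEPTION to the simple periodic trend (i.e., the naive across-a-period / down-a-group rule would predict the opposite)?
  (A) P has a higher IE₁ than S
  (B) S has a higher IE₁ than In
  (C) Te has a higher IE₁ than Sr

(A)

The general trend: IE₁ increases across a period and decreases down a group.
(A) P (period 3, group 15) vs S (period 3, group 16): the stated order contradicts the simple trend.
(B) S (period 3, group 16) vs In (period 5, group 13): the stated order agrees with the simple trend.
(C) Te (period 5, group 16) vs Sr (period 5, group 2): the stated order agrees with the simple trend.
The exception is (A): S (3p⁴) ionizes more easily than half-filled P (3p³) because the paired 3p electron in S is pushed out by e⁻–e⁻ repulsion.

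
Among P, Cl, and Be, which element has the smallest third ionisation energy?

IE_3 is the cost of taking one more electron from the +2 cation: P²⁺ still has 3 valence electrons; Cl²⁺ still has 5 valence electrons; Be²⁺ is the bare [He] core.
Pulling an electron out of a noble-gas core costs far more than removing a remaining valence electron, so Be sits at the high end of IE_3.
Valence configurations: P²⁺ [Ne]3s²3p¹, Cl²⁺ [Ne]3s²3p³.
Tabulated IE_3 (kJ/mol): P 2914, Cl 3822, Be 14849.
Overall IE_3 order: P < Cl < Be.

P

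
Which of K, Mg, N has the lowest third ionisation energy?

The third ionization energy removes an electron from the +2 ion. For each element: K²⁺ is already 1 electron into the core; Mg²⁺ is the bare [Ne] core; N²⁺ still has 3 valence electrons.
Usually core removal costs more than valence removal, but here the competition is close: a tightly held n=2 valence electron can cost more to remove than an n=3 core electron, so the actual values have to decide it.
The numbers (kJ/mol): K 4420, Mg 7733, N 4578.
Putting it together, IE_3: K < N < Mg.

K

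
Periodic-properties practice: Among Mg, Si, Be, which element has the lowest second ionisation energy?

After 1 electron has been removed, what remains? Mg⁺ still has 1 valence electron; Si⁺ still has 3 valence electrons; Be⁺ still has 1 valence electron.
All are still removing valence electrons, so compare the +1 ions as you would atoms: IE_2 generally rises across a period (higher Z_eff) and falls down a group (larger shell), subject to the usual subshell exceptions.
Valence configurations: Mg⁺ [Ne]3s¹, Si⁺ [Ne]3s²3p¹, Be⁺ [He]2s¹.
Approximate IE_2 values (kJ/mol): Mg 1451, Si 1577, Be 1757.
Hence IE_2: Mg < Si < Be.

Mg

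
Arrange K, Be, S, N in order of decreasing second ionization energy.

The second ionization energy removes an electron from the +1 ion. For each element: K⁺ is the bare [Ar] core; Be⁺ still has 1 valence electron; S⁺ still has 5 valence electrons; N⁺ still has 4 valence electrons.
Pulling an electron out of a noble-gas core costs far more than removing a remaining valence electron, so K sits at the high end of IE_2.
Valence configurations: Be⁺ [He]2s¹, S⁺ [Ne]3s²3p³, N⁺ [He]2s²2p².
The numbers (kJ/mol): K 3052, Be 1757, S 2252, N 2856.
So the second ionization energies run Be < S < N < K.

K > N > S > Be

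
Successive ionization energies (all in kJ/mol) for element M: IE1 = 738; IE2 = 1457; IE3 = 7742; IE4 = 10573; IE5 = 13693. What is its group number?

Group 2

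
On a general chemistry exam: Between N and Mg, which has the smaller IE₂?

Mg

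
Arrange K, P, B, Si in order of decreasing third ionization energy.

K > B > Si > P

IE_3 is the cost of taking one more electron from the +2 cation: K²⁺ is already 1 electron into the core; P²⁺ still has 3 valence electrons; B²⁺ still has 1 valence electron; Si²⁺ still has 2 valence electrons.
Breaking into a closed-shell core is much more expensive than removing a leftover valence electron — K has the largest IE_3 here.
Valence configurations: P²⁺ [Ne]3s²3p¹, B²⁺ [He]2s¹, Si²⁺ [Ne]3s².
P²⁺ loses a lone 3p electron whereas Si²⁺ must break into a filled 3s² pair, so IE_3(Si) > IE_3(P) even though P has the higher nuclear charge.
The numbers (kJ/mol): K 4420, P 2914, B 3660, Si 3232.
So the third ionization energies run P < Si < B < K.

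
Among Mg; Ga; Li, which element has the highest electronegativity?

Ga

Atoms toward the upper right of the periodic table pull bonding electrons most strongly.
A diagonal step moves right (one effect) and down (the opposite effect) at once.
Mg > Li: the two effects oppose for this pair; the across-period effect wins (1.31 vs 0.98).
Ga > Mg: the two effects oppose for this pair; the across-period effect wins (1.81 vs 1.31).
Approximate values (Pauling): Li 0.98, Mg 1.31, Ga 1.81.
The highest electronegativity among these belongs to Ga.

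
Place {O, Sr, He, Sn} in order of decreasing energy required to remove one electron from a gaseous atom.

He > O > Sn > Sr

He is in period 1, group 18; O is in period 2, group 16; Sr is in period 5, group 2; Sn is in period 5, group 14.
Removing the outermost electron gets harder across a period and easier down a group.
These span different periods and groups, so the two trends combine.
Sn > Sr: Sn lies to the right of Sr in period 5, so the across-period effect alone puts Sn higher.
O > Sn: both effects reinforce here, so O is clearly the higher of the two.
He > O: relative to O, both the across-period and down-group shifts push He's first ionization energy up.
Tabulated first ionization energy (kJ/mol): He 2372, O 1314, Sr 550, Sn 709.
So from highest to lowest: He > O > Sn > Sr.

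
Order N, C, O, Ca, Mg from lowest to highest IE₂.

IE_2 is the cost of taking one more electron from the +1 cation: N⁺ still has 4 valence electrons; C⁺ still has 3 valence electrons; O⁺ still has 5 valence electrons; Ca⁺ still has 1 valence electron; Mg⁺ still has 1 valence electron.
All are still removing valence electrons, so compare the +1 ions as you would atoms: IE_2 generally rises across a period (higher Z_eff) and falls down a group (larger shell), subject to the usual subshell exceptions.
Valence configurations: N⁺ [He]2s²2p², C⁺ [He]2s²2p¹, O⁺ [He]2s²2p³, Ca⁺ [Ar]4s¹, Mg⁺ [Ne]3s¹.
The numbers (kJ/mol): N 2856, C 2353, O 3388, Ca 1145, Mg 1451.
Putting it together, IE_2: Ca < Mg < C < N < O.

Ca, Mg, C, N, O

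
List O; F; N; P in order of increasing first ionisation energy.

P, O, N, F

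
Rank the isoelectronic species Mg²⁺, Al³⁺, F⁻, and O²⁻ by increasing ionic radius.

All of these have 10 electrons, so size is governed by nuclear charge alone: the more protons, the stronger the pull on the same electron cloud, and the smaller the ion.
Nuclear charges: Al³⁺ (Z=13), Mg²⁺ (Z=12), F⁻ (Z=9), O²⁻ (Z=8).
Smallest to largest: Al³⁺ < Mg²⁺ < F⁻ < O²⁻.

Al³⁺, Mg²⁺, F⁻, O²⁻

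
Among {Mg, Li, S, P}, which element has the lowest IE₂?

IE_2 is the cost of taking one more electron from the +1 cation: Mg⁺ still has 1 valence electron; Li⁺ is the bare [He] core; S⁺ still has 5 valence electrons; P⁺ still has 4 valence electrons.
Breaking into a closed-shell core is much more expensive than removing a leftover valence electron — Li has the largest IE_2 here.
Valence configurations: Mg⁺ [Ne]3s¹, S⁺ [Ne]3s²3p³, P⁺ [Ne]3s²3p².
Tabulated IE_2 (kJ/mol): Mg 1451, Li 7298, S 2252, P 1907.
Hence IE_2: Mg < P < S < Li.

Mg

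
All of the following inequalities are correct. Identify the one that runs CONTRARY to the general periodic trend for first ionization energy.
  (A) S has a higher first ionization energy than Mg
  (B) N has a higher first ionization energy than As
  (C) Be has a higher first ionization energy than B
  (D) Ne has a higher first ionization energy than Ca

(C)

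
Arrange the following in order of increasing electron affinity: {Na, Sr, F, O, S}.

O is in period 2, group 16; F is in period 2, group 17; Na is in period 3, group 1; S is in period 3, group 16; Sr is in period 5, group 2.
Adding an electron releases more energy for atoms nearer the top right (short of the noble gases).
Neither a single period nor a single group — weigh both effects.
Na > Sr: the two effects oppose for this pair; the down-group effect wins (53 vs 5 kJ/mol).
O > Na: both effects reinforce here, so O is clearly the higher of the two.
S > O: this pair runs against the simple trend — see the exception note.
F > S: relative to S, both the across-period and down-group shifts push F's electron affinity up.
Note the exception: S has a higher electron affinity than O, contrary to the simple trend — the compact 2p subshell of O repels the added electron more than S's larger 3p does.
Approximate values (kJ/mol): O 141, F 328, Na 53, S 200, Sr 5.
So from lowest to highest: Sr < Na < O < S < F.

Sr, Na, O, S, F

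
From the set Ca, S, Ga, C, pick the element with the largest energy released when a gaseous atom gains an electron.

Adding an electron releases more energy for atoms nearer the top right (short of the noble gases).
Neither a single period nor a single group — weigh both effects.
Ga > Ca: Ga lies to the right of Ca in period 4, so the across-period effect alone puts Ga higher.
C > Ga: both effects reinforce here, so C is clearly the higher of the two.
S > C: period and group pull opposite ways; the across-period shift dominates (200 vs 122 kJ/mol).
Approximate values (kJ/mol): C 122, S 200, Ca 2, Ga 29.
The largest energy released when a gaseous atom gains an electron among these belongs to S.

S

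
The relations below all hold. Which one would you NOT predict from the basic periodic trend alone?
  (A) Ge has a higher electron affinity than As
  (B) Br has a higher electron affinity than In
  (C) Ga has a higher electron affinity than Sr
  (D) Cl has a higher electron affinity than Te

(A)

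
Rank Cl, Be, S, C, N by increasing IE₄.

S, Cl, C, N, Be

The fourth ionization energy removes an electron from the +3 ion. For each element: Cl³⁺ still has 4 valence electrons; Be³⁺ is already 1 electron into the core; S³⁺ still has 3 valence electrons; C³⁺ still has 1 valence electron; N³⁺ still has 2 valence electrons.
Core electrons are held far more tightly than valence electrons, so Be tops the IE_4 order.
Valence configurations: Cl³⁺ [Ne]3s²3p², S³⁺ [Ne]3s²3p¹, C³⁺ [He]2s¹, N³⁺ [He]2s².
Approximate IE_4 values (kJ/mol): Cl 5159, Be 21007, S 4556, C 6223, N 7475.
Putting it together, IE_4: S < Cl < C < N < Be.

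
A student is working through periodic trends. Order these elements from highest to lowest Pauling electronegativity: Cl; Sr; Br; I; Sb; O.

O is in period 2, group 16; Cl is in period 3, group 17; Br is in period 4, group 17; Sr is in period 5, group 2; Sb is in period 5, group 15; I is in period 5, group 17.
Atoms toward the upper right of the periodic table pull bonding electrons most strongly.
These span different periods and groups, so the two trends combine.
Sb > Sr: Sb lies to the right of Sr in period 5, so the across-period effect alone puts Sb higher.
I > Sb: I lies to the right of Sb in period 5, so the across-period effect alone puts I higher.
Br > I: they share group 17; the group trend gives Br the larger value.
Cl > Br: they share group 17; the group trend gives Cl the larger value.
O > Cl: the two effects oppose for this pair; the down-group effect wins (3.44 vs 3.16).
For reference (Pauling): O 3.44, Cl 3.16, Br 2.96, Sr 0.95, Sb 2.05, I 2.66.
So from highest to lowest: O > Cl > Br > I > Sb > Sr.

O > Cl > Br > I > Sb > Sr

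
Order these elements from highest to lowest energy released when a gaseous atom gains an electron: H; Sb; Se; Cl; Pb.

Cl > Se > Sb > H > Pb

Atoms with high Z_eff and room in the valence shell (especially the halogens) have the most exothermic electron affinities.
These span different periods and groups, so the two trends combine.
H > Pb: period and group pull opposite ways; the down-group shift dominates (73 vs 35 kJ/mol).
Sb > H: period and group pull opposite ways; the across-period shift dominates (103 vs 73 kJ/mol).
Se > Sb: relative to Sb, both the across-period and down-group shifts push Se's electron affinity up.
Cl > Se: relative to Se, both the across-period and down-group shifts push Cl's electron affinity up.
Approximate values (kJ/mol): H 73, Cl 349, Se 195, Sb 103, Pb 35.
So from highest to lowest: Cl > Se > Sb > H > Pb.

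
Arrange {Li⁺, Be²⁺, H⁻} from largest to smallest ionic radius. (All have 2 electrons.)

All of these have 2 electrons, so size is governed by nuclear charge alone: the more protons, the stronger the pull on the same electron cloud, and the smaller the ion.
Nuclear charges: Be²⁺ (Z=4), Li⁺ (Z=3), H⁻ (Z=1).
Largest to smallest: H⁻ > Li⁺ > Be²⁺.

H⁻, Li⁺, Be²⁺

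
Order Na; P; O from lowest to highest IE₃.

P, O, Na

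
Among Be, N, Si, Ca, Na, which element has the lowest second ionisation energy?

Ca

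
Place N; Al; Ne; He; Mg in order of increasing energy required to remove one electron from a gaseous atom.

First ionization energy rises across a period (greater Z_eff holds electrons more tightly) and falls down a group (valence electrons are farther from the nucleus).
These span different periods and groups, so the two trends combine.
Mg > Al: this pair runs against the simple trend — see the exception note.
N > Mg: relative to Mg, both the across-period and down-group shifts push N's first ionization energy up.
Ne > N: both are in period 2; the period trend gives Ne the larger value.
He > Ne: He sits above Ne in group 18, so the down-group effect alone puts He higher.
Note the exception: Mg has a higher first ionization energy than Al, contrary to the simple trend — Al's single 3p electron is easier to remove than one from Mg's filled 3s².
Approximate values (kJ/mol): He 2372, N 1402, Ne 2081, Mg 738, Al 578.
So from lowest to highest: Al < Mg < N < Ne < He.

Al, Mg, N, Ne, He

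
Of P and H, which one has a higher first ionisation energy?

H is in period 1, group 1; P is in period 3, group 15.
Across a period the outer electron is held more tightly (higher IE₁); down a group it sits in a higher shell, more shielded, and comes off more easily.
These span different periods and groups, so the two trends combine.
H > P: period and group pull opposite ways; the down-group shift dominates (1312 vs 1012 kJ/mol).
Approximate values (kJ/mol): H 1312, P 1012.
So H has the higher first ionisation energy (H > P).

H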